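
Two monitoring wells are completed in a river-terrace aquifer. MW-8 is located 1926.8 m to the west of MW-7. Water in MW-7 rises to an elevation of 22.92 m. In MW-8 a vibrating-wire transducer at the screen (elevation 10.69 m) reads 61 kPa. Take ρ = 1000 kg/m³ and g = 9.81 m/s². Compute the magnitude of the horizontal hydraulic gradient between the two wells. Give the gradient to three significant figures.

i ≈ 0.00312

Total head at MW-7: h = 22.92 m (water level in the piezometer is the total head).
Pressure head at MW-8: ψ = P/(ρg) = 61×1000 / (1000 × 9.81) = 6.22 m.
Total head at MW-8: h = z + ψ = 10.69 + 6.22 = 16.91 m.
Head difference: h(MW-7) − h(MW-8) = 22.92 − 16.91 = 6.01 m.
Hydraulic gradient: i = |Δh| / L = 6.01 / 1926.8 = 0.00312.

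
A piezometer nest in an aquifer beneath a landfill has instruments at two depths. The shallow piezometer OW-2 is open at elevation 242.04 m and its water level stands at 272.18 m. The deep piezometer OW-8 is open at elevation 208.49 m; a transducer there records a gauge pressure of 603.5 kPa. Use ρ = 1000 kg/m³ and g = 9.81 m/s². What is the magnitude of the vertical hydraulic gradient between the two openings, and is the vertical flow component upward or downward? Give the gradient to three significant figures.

|i_v| ≈ 0.0647; vertical flow is downward

Total head at OW-2: h = 272.18 m (water level in the standpipe).
Pressure head at OW-8: ψ = P/(ρg) = 603.5×1000 / (1000 × 9.81) = 61.52 m.
Total head at OW-8: h = z + ψ = 208.49 + 61.52 = 270.01 m.
Δh = h(OW-2) − h(OW-8) = 272.18 − 270.01 = 2.17 m.
Vertical separation Δz = 242.04 − 208.49 = 33.55 m.
|i_v| = |Δh| / Δz = 2.17 / 33.55 = 0.0647.
Head is higher in the shallow piezometer, so vertical flow is downward (recharge condition).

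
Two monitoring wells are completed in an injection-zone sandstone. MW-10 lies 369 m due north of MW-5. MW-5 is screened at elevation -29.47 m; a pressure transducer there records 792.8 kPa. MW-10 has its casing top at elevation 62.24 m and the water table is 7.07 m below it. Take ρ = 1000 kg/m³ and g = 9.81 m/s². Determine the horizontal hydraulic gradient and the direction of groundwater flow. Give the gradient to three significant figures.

Pressure head at MW-5: ψ = P/(ρg) = 792.8×1000 / (1000 × 9.81) = 80.82 m.
Total head at MW-5: h = z + ψ = -29.47 + 80.82 = 51.35 m.
Total head at MW-10: h = 62.24 − 7.07 = 55.17 m.
Head difference: h(MW-5) − h(MW-10) = 51.35 − 55.17 = -3.82 m.
Hydraulic gradient: i = |Δh| / L = 3.82 / 369 = 0.0104.
Flow is from higher to lower head: from MW-10 toward MW-5, i.e. toward the south.

i ≈ 0.0104; groundwater flows toward the south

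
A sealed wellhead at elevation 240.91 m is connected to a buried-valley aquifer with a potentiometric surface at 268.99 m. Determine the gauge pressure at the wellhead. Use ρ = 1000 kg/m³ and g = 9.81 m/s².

P ≈ 275 kPa

Head above the cap: Δh = 268.99 − 240.91 = 28.08 m.
P = ρgΔh = 1000 × 9.81 × 28.08 = 275465 Pa ≈ 275 kPa.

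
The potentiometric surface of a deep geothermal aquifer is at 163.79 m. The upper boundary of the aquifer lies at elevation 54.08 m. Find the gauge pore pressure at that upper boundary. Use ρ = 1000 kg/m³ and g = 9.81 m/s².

P ≈ 1080 kPa

Pressure head at the aquifer top: ψ = h − z = 163.79 − 54.08 = 109.71 m.
P = ρgψ = 1000 × 9.81 × 109.71 = 1076255 Pa ≈ 1080 kPa.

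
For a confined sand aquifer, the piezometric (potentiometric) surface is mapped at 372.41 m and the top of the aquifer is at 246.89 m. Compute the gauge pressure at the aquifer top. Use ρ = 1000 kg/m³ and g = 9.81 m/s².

Pressure head at the aquifer top: ψ = h − z = 372.41 − 246.89 = 125.52 m.
P = ρgψ = 1000 × 9.81 × 125.52 = 1231351 Pa ≈ 1230 kPa.

P ≈ 1230 kPa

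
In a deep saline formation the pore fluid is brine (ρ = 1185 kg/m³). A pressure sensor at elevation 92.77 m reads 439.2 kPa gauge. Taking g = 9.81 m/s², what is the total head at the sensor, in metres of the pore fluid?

ψ = P/(ρg) = 439.2×1000 / (1185 × 9.81) = 37.78 m.
h = z + ψ = 92.77 + 37.78 = 130.55 m.

h ≈ 130.55 m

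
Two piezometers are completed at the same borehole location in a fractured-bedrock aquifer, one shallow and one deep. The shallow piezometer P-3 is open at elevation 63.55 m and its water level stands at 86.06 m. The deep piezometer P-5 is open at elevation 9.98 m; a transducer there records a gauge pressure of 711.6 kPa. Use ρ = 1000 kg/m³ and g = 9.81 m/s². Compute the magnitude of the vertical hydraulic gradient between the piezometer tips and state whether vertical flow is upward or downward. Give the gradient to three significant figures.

|i_v| ≈ 0.0661; vertical flow is downward

Total head at P-3: h = 86.06 m (water level in the standpipe).
Pressure head at P-5: ψ = P/(ρg) = 711.6×1000 / (1000 × 9.81) = 72.54 m.
Total head at P-5: h = z + ψ = 9.98 + 72.54 = 82.52 m.
Δh = h(P-3) − h(P-5) = 86.06 − 82.52 = 3.54 m.
Vertical separation Δz = 63.55 − 9.98 = 53.57 m.
|i_v| = |Δh| / Δz = 3.54 / 53.57 = 0.0661.
Head is higher in the shallow piezometer, so vertical flow is downward (recharge condition).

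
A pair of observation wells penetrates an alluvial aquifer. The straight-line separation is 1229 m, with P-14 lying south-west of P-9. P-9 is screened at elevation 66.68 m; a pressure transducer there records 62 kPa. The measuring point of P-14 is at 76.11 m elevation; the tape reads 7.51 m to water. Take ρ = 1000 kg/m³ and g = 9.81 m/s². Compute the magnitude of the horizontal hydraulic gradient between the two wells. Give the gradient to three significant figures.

Pressure head at P-9: ψ = P/(ρg) = 62×1000 / (1000 × 9.81) = 6.32 m.
Total head at P-9: h = z + ψ = 66.68 + 6.32 = 73.00 m.
Total head at P-14: h = 76.11 − 7.51 = 68.60 m.
Head difference: h(P-9) − h(P-14) = 73.00 − 68.60 = 4.40 m.
Hydraulic gradient: i = |Δh| / L = 4.40 / 1229 = 0.00358.

i ≈ 0.00358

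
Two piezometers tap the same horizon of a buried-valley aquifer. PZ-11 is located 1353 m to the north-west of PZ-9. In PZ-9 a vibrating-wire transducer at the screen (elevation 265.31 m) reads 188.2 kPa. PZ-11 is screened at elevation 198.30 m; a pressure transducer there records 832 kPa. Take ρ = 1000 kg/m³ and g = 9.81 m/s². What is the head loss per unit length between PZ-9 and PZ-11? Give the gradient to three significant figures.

Pressure head at PZ-9: ψ = P/(ρg) = 188.2×1000 / (1000 × 9.81) = 19.18 m.
Total head at PZ-9: h = z + ψ = 265.31 + 19.18 = 284.49 m.
Pressure head at PZ-11: ψ = P/(ρg) = 832×1000 / (1000 × 9.81) = 84.81 m.
Total head at PZ-11: h = z + ψ = 198.30 + 84.81 = 283.11 m.
Head difference: h(PZ-9) − h(PZ-11) = 284.49 − 283.11 = 1.38 m.
Hydraulic gradient: i = |Δh| / L = 1.38 / 1353 = 0.00102.

i ≈ 0.00102 m/m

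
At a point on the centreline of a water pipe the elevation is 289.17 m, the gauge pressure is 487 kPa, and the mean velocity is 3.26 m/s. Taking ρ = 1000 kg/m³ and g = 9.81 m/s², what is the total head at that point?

Pressure head ψ = P/(ρg) = 487×1000 / (1000 × 9.81) = 49.64 m.
Velocity head = v²/(2g) = 3.26² / (2 × 9.81) = 0.542 m.
h = z + ψ + v²/(2g) = 289.17 + 49.64 + 0.542 = 339.35 m.

h ≈ 339.35 m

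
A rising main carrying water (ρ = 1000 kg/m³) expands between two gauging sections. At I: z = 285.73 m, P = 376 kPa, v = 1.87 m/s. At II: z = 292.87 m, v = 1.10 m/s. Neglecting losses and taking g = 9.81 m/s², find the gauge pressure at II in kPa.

P₂ ≈ 307 kPa

Pressure head at I: ψ₁ = P₁/(ρg) = 376×1000 / (1000 × 9.81) = 38.33 m.
Velocity heads: v₁²/2g = 1.87²/19.62 = 0.178 m; v₂²/2g = 1.10²/19.62 = 0.062 m.
Total head H = z₁ + ψ₁ + v₁²/2g = 285.73 + 38.33 + 0.178 = 324.24 m.
ψ₂ = H − z₂ − v₂²/2g = 324.24 − 292.87 − 0.062 = 31.31 m.
P₂ = ρgψ₂ = 1000 × 9.81 × 31.31 ≈ 307 kPa.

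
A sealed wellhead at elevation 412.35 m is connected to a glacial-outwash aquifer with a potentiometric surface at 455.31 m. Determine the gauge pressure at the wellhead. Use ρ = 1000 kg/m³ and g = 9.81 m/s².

P ≈ 421 kPa

Head above the cap: Δh = 455.31 − 412.35 = 42.96 m.
P = ρgΔh = 1000 × 9.81 × 42.96 = 421438 Pa ≈ 421 kPa.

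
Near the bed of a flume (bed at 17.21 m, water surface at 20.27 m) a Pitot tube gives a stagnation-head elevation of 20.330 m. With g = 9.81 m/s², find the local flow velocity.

Near the bed, under hydrostatic conditions, the piezometric head (z + ψ) equals the free-surface elevation, 20.27 m.
Velocity head = total − piezometric = 20.330 − 20.27 = 0.060 m.
v = √(2g·h_v) = √(2 × 9.81 × 0.060) = 1.08 m/s.

v ≈ 1.08 m/s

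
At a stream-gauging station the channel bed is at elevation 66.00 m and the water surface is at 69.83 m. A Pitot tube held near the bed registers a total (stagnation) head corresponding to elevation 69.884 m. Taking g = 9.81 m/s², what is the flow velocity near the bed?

Near the bed, under hydrostatic conditions, the piezometric head (z + ψ) equals the free-surface elevation, 69.83 m.
Velocity head = total − piezometric = 69.884 − 69.83 = 0.054 m.
v = √(2g·h_v) = √(2 × 9.81 × 0.054) = 1.03 m/s.

v ≈ 1.03 m/s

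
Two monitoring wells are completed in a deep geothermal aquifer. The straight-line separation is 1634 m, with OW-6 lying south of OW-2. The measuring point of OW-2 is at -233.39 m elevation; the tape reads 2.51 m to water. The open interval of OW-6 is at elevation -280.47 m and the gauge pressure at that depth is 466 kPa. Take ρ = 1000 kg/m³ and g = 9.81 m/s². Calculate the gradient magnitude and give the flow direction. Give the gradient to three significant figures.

Total head at OW-2: h = -233.39 − 2.51 = -235.90 m.
Pressure head at OW-6: ψ = P/(ρg) = 466×1000 / (1000 × 9.81) = 47.50 m.
Total head at OW-6: h = z + ψ = -280.47 + 47.50 = -232.97 m.
Head difference: h(OW-2) − h(OW-6) = -235.90 − (-232.97) = -2.93 m.
Hydraulic gradient: i = |Δh| / L = 2.93 / 1634 = 0.00179.
Flow is from higher to lower head: from OW-6 toward OW-2, i.e. toward the north.

i ≈ 0.00179; groundwater flows toward the north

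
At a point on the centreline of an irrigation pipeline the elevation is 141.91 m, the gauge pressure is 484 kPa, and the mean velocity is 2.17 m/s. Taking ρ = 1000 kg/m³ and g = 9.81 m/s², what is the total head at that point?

h ≈ 191.49 m

Pressure head ψ = P/(ρg) = 484×1000 / (1000 × 9.81) = 49.34 m.
Velocity head = v²/(2g) = 2.17² / (2 × 9.81) = 0.240 m.
h = z + ψ + v²/(2g) = 141.91 + 49.34 + 0.240 = 191.49 m.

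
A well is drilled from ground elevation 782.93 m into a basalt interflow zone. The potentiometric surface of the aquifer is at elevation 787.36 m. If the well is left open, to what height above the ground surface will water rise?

Water rises to the potentiometric surface, so the rise above ground = 787.36 − 782.93 = 4.43 m.

≈ 4.43 m above ground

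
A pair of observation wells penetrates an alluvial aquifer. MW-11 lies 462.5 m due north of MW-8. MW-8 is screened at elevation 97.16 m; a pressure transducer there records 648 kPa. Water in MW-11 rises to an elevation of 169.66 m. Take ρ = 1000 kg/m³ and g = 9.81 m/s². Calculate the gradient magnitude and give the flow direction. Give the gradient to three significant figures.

Pressure head at MW-8: ψ = P/(ρg) = 648×1000 / (1000 × 9.81) = 66.06 m.
Total head at MW-8: h = z + ψ = 97.16 + 66.06 = 163.22 m.
Total head at MW-11: h = 169.66 m (water level in the piezometer is the total head).
Head difference: h(MW-8) − h(MW-11) = 163.22 − 169.66 = -6.44 m.
Hydraulic gradient: i = |Δh| / L = 6.44 / 462.5 = 0.0139.
Flow is from higher to lower head: from MW-11 toward MW-8, i.e. toward the south.

i ≈ 0.0139; groundwater flows toward the south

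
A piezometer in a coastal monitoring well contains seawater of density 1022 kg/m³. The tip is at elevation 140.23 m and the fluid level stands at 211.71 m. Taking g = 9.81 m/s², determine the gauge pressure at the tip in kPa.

P ≈ 717 kPa

Pressure head ψ = h − z = 211.71 − 140.23 = 71.48 m.
P = ρgψ = 1022 × 9.81 × 71.48 = 716646 Pa ≈ 717 kPa.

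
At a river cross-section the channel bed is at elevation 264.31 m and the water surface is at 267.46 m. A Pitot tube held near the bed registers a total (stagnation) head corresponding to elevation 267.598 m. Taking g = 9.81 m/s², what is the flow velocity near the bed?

Near the bed, under hydrostatic conditions, the piezometric head (z + ψ) equals the free-surface elevation, 267.46 m.
Velocity head = total − piezometric = 267.598 − 267.46 = 0.138 m.
v = √(2g·h_v) = √(2 × 9.81 × 0.138) = 1.65 m/s.

v ≈ 1.65 m/s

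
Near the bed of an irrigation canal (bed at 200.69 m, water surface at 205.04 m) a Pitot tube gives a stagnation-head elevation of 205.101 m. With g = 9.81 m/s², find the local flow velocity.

v ≈ 1.09 m/s

Near the bed, under hydrostatic conditions, the piezometric head (z + ψ) equals the free-surface elevation, 205.04 m.
Velocity head = total − piezometric = 205.101 − 205.04 = 0.061 m.
v = √(2g·h_v) = √(2 × 9.81 × 0.061) = 1.09 m/s.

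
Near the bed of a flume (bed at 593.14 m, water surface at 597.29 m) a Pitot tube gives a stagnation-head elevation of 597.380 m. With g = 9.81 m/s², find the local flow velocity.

v ≈ 1.33 m/s

Near the bed, under hydrostatic conditions, the piezometric head (z + ψ) equals the free-surface elevation, 597.29 m.
Velocity head = total − piezometric = 597.380 − 597.29 = 0.090 m.
v = √(2g·h_v) = √(2 × 9.81 × 0.090) = 1.33 m/s.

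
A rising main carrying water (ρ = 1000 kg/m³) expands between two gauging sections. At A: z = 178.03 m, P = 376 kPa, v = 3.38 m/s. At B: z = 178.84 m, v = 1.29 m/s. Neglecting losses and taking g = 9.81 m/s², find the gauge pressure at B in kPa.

P₂ ≈ 373 kPa

Pressure head at A: ψ₁ = P₁/(ρg) = 376×1000 / (1000 × 9.81) = 38.33 m.
Velocity heads: v₁²/2g = 3.38²/19.62 = 0.582 m; v₂²/2g = 1.29²/19.62 = 0.085 m.
Total head H = z₁ + ψ₁ + v₁²/2g = 178.03 + 38.33 + 0.582 = 216.94 m.
ψ₂ = H − z₂ − v₂²/2g = 216.94 − 178.84 − 0.085 = 38.01 m.
P₂ = ρgψ₂ = 1000 × 9.81 × 38.01 ≈ 373 kPa.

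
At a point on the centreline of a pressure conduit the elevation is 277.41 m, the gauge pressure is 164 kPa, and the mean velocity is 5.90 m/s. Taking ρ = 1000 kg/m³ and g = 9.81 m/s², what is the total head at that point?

h ≈ 295.90 m

Pressure head ψ = P/(ρg) = 164×1000 / (1000 × 9.81) = 16.72 m.
Velocity head = v²/(2g) = 5.90² / (2 × 9.81) = 1.774 m.
h = z + ψ + v²/(2g) = 277.41 + 16.72 + 1.774 = 295.90 m.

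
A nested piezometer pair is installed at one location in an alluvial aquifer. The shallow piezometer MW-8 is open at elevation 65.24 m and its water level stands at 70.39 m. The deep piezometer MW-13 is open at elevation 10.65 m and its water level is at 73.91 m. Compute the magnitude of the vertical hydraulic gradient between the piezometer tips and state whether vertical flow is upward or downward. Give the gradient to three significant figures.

|i_v| ≈ 0.0645; vertical flow is upward

Total head at MW-8: h = 70.39 m (water level in the standpipe).
Total head at MW-13: h = 73.91 m.
Δh = h(MW-8) − h(MW-13) = 70.39 − 73.91 = -3.52 m.
Vertical separation Δz = 65.24 − 10.65 = 54.59 m.
|i_v| = |Δh| / Δz = 3.52 / 54.59 = 0.0645.
Head is higher in the deep piezometer, so vertical flow is upward (discharge condition).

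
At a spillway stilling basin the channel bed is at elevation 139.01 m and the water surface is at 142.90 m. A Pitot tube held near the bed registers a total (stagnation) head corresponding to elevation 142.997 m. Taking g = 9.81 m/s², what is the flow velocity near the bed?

Near the bed, under hydrostatic conditions, the piezometric head (z + ψ) equals the free-surface elevation, 142.90 m.
Velocity head = total − piezometric = 142.997 − 142.90 = 0.097 m.
v = √(2g·h_v) = √(2 × 9.81 × 0.097) = 1.38 m/s.

v ≈ 1.38 m/s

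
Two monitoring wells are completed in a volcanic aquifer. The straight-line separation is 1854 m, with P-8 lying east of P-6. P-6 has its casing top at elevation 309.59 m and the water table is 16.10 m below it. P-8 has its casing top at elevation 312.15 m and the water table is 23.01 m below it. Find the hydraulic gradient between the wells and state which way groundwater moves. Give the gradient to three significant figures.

i ≈ 0.00235; groundwater flows toward the east

Total head at P-6: h = 309.59 − 16.10 = 293.49 m.
Total head at P-8: h = 312.15 − 23.01 = 289.14 m.
Head difference: h(P-6) − h(P-8) = 293.49 − 289.14 = 4.35 m.
Hydraulic gradient: i = |Δh| / L = 4.35 / 1854 = 0.00235.
Flow is from higher to lower head: from P-6 toward P-8, i.e. toward the east.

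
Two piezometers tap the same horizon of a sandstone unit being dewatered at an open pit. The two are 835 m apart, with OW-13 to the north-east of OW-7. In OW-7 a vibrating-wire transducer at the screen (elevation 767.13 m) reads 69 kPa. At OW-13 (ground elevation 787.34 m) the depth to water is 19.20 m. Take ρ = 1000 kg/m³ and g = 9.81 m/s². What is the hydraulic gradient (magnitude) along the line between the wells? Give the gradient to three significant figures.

i ≈ 0.00721

Pressure head at OW-7: ψ = P/(ρg) = 69×1000 / (1000 × 9.81) = 7.03 m.
Total head at OW-7: h = z + ψ = 767.13 + 7.03 = 774.16 m.
Total head at OW-13: h = 787.34 − 19.20 = 768.14 m.
Head difference: h(OW-7) − h(OW-13) = 774.16 − 768.14 = 6.02 m.
Hydraulic gradient: i = |Δh| / L = 6.02 / 835 = 0.00721.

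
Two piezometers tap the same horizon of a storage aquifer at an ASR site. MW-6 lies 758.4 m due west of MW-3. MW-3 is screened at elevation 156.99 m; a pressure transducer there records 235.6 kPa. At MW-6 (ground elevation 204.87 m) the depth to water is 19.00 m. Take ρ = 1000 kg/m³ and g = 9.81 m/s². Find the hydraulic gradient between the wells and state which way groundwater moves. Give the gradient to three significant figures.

i ≈ 0.00641; groundwater flows toward the east

Pressure head at MW-3: ψ = P/(ρg) = 235.6×1000 / (1000 × 9.81) = 24.02 m.
Total head at MW-3: h = z + ψ = 156.99 + 24.02 = 181.01 m.
Total head at MW-6: h = 204.87 − 19.00 = 185.87 m.
Head difference: h(MW-3) − h(MW-6) = 181.01 − 185.87 = -4.86 m.
Hydraulic gradient: i = |Δh| / L = 4.86 / 758.4 = 0.00641.
Flow is from higher to lower head: from MW-6 toward MW-3, i.e. toward the east.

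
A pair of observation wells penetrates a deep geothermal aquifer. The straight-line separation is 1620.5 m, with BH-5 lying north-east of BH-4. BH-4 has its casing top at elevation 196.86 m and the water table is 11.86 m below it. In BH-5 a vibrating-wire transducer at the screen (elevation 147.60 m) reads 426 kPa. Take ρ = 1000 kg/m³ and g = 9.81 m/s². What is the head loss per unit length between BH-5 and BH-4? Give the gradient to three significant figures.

i ≈ 0.00372 m/m

Total head at BH-4: h = 196.86 − 11.86 = 185.00 m.
Pressure head at BH-5: ψ = P/(ρg) = 426×1000 / (1000 × 9.81) = 43.43 m.
Total head at BH-5: h = z + ψ = 147.60 + 43.43 = 191.03 m.
Head difference: h(BH-4) − h(BH-5) = 185.00 − 191.03 = -6.03 m.
Hydraulic gradient: i = |Δh| / L = 6.03 / 1620.5 = 0.00372.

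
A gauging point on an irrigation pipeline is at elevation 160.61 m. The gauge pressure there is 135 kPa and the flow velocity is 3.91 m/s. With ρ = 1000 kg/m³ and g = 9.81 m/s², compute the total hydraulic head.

Pressure head ψ = P/(ρg) = 135×1000 / (1000 × 9.81) = 13.76 m.
Velocity head = v²/(2g) = 3.91² / (2 × 9.81) = 0.779 m.
h = z + ψ + v²/(2g) = 160.61 + 13.76 + 0.779 = 175.15 m.

h ≈ 175.15 m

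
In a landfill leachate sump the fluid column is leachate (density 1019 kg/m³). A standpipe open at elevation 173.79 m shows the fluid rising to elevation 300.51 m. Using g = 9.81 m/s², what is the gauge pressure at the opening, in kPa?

P ≈ 1270 kPa

Pressure head ψ = h − z = 300.51 − 173.79 = 126.72 m.
P = ρgψ = 1019 × 9.81 × 126.72 = 1266743 Pa ≈ 1270 kPa.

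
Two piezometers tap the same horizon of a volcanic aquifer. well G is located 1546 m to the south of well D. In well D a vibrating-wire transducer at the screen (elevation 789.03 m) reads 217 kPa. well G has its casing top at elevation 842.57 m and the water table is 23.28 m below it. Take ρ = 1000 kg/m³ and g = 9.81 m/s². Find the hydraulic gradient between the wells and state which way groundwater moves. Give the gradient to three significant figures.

Pressure head at well D: ψ = P/(ρg) = 217×1000 / (1000 × 9.81) = 22.12 m.
Total head at well D: h = z + ψ = 789.03 + 22.12 = 811.15 m.
Total head at well G: h = 842.57 − 23.28 = 819.29 m.
Head difference: h(well D) − h(well G) = 811.15 − 819.29 = -8.14 m.
Hydraulic gradient: i = |Δh| / L = 8.14 / 1546 = 0.00527.
Flow is from higher to lower head: from well G toward well D, i.e. toward the north.

i ≈ 0.00527; groundwater flows toward the north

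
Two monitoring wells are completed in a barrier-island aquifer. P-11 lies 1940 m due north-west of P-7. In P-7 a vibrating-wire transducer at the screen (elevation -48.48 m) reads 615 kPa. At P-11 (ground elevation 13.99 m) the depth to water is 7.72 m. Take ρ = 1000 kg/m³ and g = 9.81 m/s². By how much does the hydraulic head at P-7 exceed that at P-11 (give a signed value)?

Pressure head at P-7: ψ = P/(ρg) = 615×1000 / (1000 × 9.81) = 62.69 m.
Total head at P-7: h = z + ψ = -48.48 + 62.69 = 14.21 m.
Total head at P-11: h = 13.99 − 7.72 = 6.27 m.
Head difference: h(P-7) − h(P-11) = 14.21 − 6.27 = 7.94 m.

Δh ≈ 7.94 m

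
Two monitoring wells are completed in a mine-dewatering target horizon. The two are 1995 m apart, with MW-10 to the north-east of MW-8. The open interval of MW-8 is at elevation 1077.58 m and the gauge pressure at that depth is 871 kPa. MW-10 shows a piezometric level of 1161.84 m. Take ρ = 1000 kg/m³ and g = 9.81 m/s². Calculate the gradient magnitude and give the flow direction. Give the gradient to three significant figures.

Pressure head at MW-8: ψ = P/(ρg) = 871×1000 / (1000 × 9.81) = 88.79 m.
Total head at MW-8: h = z + ψ = 1077.58 + 88.79 = 1166.37 m.
Total head at MW-10: h = 1161.84 m (water level in the piezometer is the total head).
Head difference: h(MW-8) − h(MW-10) = 1166.37 − 1161.84 = 4.53 m.
Hydraulic gradient: i = |Δh| / L = 4.53 / 1995 = 0.00227.
Flow is from higher to lower head: from MW-8 toward MW-10, i.e. toward the north-east.

i ≈ 0.00227; groundwater flows toward the north-east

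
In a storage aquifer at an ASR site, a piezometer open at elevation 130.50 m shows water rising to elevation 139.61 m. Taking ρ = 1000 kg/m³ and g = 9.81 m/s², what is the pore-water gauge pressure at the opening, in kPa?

P ≈ 89.4 kPa

Pressure head ψ = h − z = 139.61 − 130.50 = 9.11 m.
P = ρgψ = 1000 × 9.81 × 9.11 = 89369 Pa ≈ 89.4 kPa.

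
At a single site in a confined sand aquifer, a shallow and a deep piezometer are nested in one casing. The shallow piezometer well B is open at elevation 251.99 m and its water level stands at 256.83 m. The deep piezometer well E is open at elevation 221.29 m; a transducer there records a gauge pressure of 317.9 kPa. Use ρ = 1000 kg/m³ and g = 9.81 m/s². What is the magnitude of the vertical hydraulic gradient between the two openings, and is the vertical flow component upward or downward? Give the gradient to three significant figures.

Total head at well B: h = 256.83 m (water level in the standpipe).
Pressure head at well E: ψ = P/(ρg) = 317.9×1000 / (1000 × 9.81) = 32.41 m.
Total head at well E: h = z + ψ = 221.29 + 32.41 = 253.70 m.
Δh = h(well B) − h(well E) = 256.83 − 253.70 = 3.13 m.
Vertical separation Δz = 251.99 − 221.29 = 30.70 m.
|i_v| = |Δh| / Δz = 3.13 / 30.70 = 0.102.
Head is higher in the shallow piezometer, so vertical flow is downward (recharge condition).

|i_v| ≈ 0.102; vertical flow is downward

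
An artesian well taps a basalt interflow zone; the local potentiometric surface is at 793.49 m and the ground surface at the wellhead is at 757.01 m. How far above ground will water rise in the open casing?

Water rises to the potentiometric surface, so the rise above ground = 793.49 − 757.01 = 36.48 m.

≈ 36.48 m above ground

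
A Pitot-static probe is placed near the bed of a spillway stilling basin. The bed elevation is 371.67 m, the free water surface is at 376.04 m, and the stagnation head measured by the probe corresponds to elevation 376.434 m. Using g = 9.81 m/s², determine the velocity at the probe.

v ≈ 2.78 m/s

Near the bed, under hydrostatic conditions, the piezometric head (z + ψ) equals the free-surface elevation, 376.04 m.
Velocity head = total − piezometric = 376.434 − 376.04 = 0.394 m.
v = √(2g·h_v) = √(2 × 9.81 × 0.394) = 2.78 m/s.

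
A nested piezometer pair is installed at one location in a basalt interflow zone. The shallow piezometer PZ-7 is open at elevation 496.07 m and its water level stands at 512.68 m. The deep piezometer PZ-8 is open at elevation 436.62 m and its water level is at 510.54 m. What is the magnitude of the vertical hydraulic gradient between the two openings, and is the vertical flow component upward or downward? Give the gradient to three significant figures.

Total head at PZ-7: h = 512.68 m (water level in the standpipe).
Total head at PZ-8: h = 510.54 m.
Δh = h(PZ-7) − h(PZ-8) = 512.68 − 510.54 = 2.14 m.
Vertical separation Δz = 496.07 − 436.62 = 59.45 m.
|i_v| = |Δh| / Δz = 2.14 / 59.45 = 0.0360.
Head is higher in the shallow piezometer, so vertical flow is downward (recharge condition).

|i_v| ≈ 0.0360; vertical flow is downward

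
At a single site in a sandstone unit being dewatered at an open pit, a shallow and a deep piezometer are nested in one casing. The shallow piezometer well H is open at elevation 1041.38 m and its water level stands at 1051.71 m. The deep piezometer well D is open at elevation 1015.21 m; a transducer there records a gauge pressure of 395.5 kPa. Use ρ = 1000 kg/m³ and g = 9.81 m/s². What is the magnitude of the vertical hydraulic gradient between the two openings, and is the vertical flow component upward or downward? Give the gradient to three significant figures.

|i_v| ≈ 0.146; vertical flow is upward

Total head at well H: h = 1051.71 m (water level in the standpipe).
Pressure head at well D: ψ = P/(ρg) = 395.5×1000 / (1000 × 9.81) = 40.32 m.
Total head at well D: h = z + ψ = 1015.21 + 40.32 = 1055.53 m.
Δh = h(well H) − h(well D) = 1051.71 − 1055.53 = -3.82 m.
Vertical separation Δz = 1041.38 − 1015.21 = 26.17 m.
|i_v| = |Δh| / Δz = 3.82 / 26.17 = 0.146.
Head is higher in the deep piezometer, so vertical flow is upward (discharge condition).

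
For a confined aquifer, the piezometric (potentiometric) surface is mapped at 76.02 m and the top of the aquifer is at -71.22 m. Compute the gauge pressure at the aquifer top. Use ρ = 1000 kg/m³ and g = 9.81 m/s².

P ≈ 1440 kPa

Pressure head at the aquifer top: ψ = h − z = 76.02 − (-71.22) = 147.24 m.
P = ρgψ = 1000 × 9.81 × 147.24 = 1444424 Pa ≈ 1440 kPa.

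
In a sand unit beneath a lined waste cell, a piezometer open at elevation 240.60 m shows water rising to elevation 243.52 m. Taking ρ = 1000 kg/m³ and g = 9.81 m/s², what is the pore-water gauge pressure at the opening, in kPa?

Pressure head ψ = h − z = 243.52 − 240.60 = 2.92 m.
P = ρgψ = 1000 × 9.81 × 2.92 = 28645 Pa ≈ 28.6 kPa.

P ≈ 28.6 kPa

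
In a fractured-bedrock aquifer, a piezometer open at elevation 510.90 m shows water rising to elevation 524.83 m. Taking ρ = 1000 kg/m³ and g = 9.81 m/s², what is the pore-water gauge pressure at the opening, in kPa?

Pressure head ψ = h − z = 524.83 − 510.90 = 13.93 m.
P = ρgψ = 1000 × 9.81 × 13.93 = 136653 Pa ≈ 137 kPa.

P ≈ 137 kPa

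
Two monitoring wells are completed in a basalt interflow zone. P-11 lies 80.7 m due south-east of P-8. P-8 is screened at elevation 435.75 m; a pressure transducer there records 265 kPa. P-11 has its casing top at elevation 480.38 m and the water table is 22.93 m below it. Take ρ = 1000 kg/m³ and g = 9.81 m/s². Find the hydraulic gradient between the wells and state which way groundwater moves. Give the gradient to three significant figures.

Pressure head at P-8: ψ = P/(ρg) = 265×1000 / (1000 × 9.81) = 27.01 m.
Total head at P-8: h = z + ψ = 435.75 + 27.01 = 462.76 m.
Total head at P-11: h = 480.38 − 22.93 = 457.45 m.
Head difference: h(P-8) − h(P-11) = 462.76 − 457.45 = 5.31 m.
Hydraulic gradient: i = |Δh| / L = 5.31 / 80.7 = 0.0658.
Flow is from higher to lower head: from P-8 toward P-11, i.e. toward the south-east.

i ≈ 0.0658; groundwater flows toward the south-east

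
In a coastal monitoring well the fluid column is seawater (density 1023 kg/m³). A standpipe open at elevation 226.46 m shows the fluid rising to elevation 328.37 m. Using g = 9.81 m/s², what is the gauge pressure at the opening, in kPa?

Pressure head ψ = h − z = 328.37 − 226.46 = 101.91 m.
P = ρgψ = 1023 × 9.81 × 101.91 = 1022731 Pa ≈ 1020 kPa.

P ≈ 1020 kPa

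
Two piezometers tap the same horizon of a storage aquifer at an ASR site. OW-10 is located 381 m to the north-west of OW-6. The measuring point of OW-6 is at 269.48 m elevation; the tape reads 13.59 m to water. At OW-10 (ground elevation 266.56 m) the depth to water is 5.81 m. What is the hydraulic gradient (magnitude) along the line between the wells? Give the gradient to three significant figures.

Total head at OW-6: h = 269.48 − 13.59 = 255.89 m.
Total head at OW-10: h = 266.56 − 5.81 = 260.75 m.
Head difference: h(OW-6) − h(OW-10) = 255.89 − 260.75 = -4.86 m.
Hydraulic gradient: i = |Δh| / L = 4.86 / 381 = 0.0128.

i ≈ 0.0128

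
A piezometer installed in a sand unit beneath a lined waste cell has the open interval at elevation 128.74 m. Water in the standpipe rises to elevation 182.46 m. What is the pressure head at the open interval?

ψ ≈ 53.72 m

Total head h = 182.46 m (the water-surface elevation in the piezometer).
Pressure head ψ = h − z = 182.46 − 128.74 = 53.72 m.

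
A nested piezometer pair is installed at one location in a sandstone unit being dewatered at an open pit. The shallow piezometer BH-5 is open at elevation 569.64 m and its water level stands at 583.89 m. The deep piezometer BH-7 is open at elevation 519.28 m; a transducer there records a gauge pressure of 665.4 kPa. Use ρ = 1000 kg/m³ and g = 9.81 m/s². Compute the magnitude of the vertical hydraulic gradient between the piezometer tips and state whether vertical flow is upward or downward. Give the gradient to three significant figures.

Total head at BH-5: h = 583.89 m (water level in the standpipe).
Pressure head at BH-7: ψ = P/(ρg) = 665.4×1000 / (1000 × 9.81) = 67.83 m.
Total head at BH-7: h = z + ψ = 519.28 + 67.83 = 587.11 m.
Δh = h(BH-5) − h(BH-7) = 583.89 − 587.11 = -3.22 m.
Vertical separation Δz = 569.64 − 519.28 = 50.36 m.
|i_v| = |Δh| / Δz = 3.22 / 50.36 = 0.0639.
Head is higher in the deep piezometer, so vertical flow is upward (discharge condition).

|i_v| ≈ 0.0639; vertical flow is upward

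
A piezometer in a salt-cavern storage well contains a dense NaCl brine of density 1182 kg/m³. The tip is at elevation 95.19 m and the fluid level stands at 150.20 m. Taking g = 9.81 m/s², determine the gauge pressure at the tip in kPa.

Pressure head ψ = h − z = 150.20 − 95.19 = 55.01 m.
P = ρgψ = 1182 × 9.81 × 55.01 = 637864 Pa ≈ 638 kPa.

P ≈ 638 kPa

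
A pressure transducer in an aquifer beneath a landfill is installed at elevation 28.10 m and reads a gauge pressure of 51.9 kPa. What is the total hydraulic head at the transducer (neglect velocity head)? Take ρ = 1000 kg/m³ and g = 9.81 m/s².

h ≈ 33.39 m

ψ = P/(ρg) = 51.9×1000 / (1000 × 9.81) = 5.29 m.
h = z + ψ = 28.10 + 5.29 = 33.39 m.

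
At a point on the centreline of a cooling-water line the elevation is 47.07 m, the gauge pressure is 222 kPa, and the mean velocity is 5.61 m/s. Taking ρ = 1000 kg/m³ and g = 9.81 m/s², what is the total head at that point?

h ≈ 71.30 m

Pressure head ψ = P/(ρg) = 222×1000 / (1000 × 9.81) = 22.63 m.
Velocity head = v²/(2g) = 5.61² / (2 × 9.81) = 1.604 m.
h = z + ψ + v²/(2g) = 47.07 + 22.63 + 1.604 = 71.30 m.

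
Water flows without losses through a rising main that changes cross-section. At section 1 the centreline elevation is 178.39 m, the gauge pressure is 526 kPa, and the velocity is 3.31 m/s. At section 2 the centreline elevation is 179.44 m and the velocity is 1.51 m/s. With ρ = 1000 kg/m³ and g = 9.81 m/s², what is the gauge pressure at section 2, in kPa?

Pressure head at 1: ψ₁ = P₁/(ρg) = 526×1000 / (1000 × 9.81) = 53.62 m.
Velocity heads: v₁²/2g = 3.31²/19.62 = 0.558 m; v₂²/2g = 1.51²/19.62 = 0.116 m.
Total head H = z₁ + ψ₁ + v₁²/2g = 178.39 + 53.62 + 0.558 = 232.57 m.
ψ₂ = H − z₂ − v₂²/2g = 232.57 − 179.44 − 0.116 = 53.01 m.
P₂ = ρgψ₂ = 1000 × 9.81 × 53.01 ≈ 520 kPa.

P₂ ≈ 520 kPa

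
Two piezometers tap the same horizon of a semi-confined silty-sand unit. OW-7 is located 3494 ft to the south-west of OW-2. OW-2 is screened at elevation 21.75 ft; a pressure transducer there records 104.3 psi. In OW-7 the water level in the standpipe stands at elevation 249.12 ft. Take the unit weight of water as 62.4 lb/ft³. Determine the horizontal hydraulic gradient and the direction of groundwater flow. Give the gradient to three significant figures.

i ≈ 0.00381; groundwater flows toward the south-west

Pressure head at OW-2: ψ = 144·P/γ = 144 × 104.3 / 62.4 = 240.69 ft.
Total head at OW-2: h = z + ψ = 21.75 + 240.69 = 262.44 ft.
Total head at OW-7: h = 249.12 ft (water level in the piezometer is the total head).
Head difference: h(OW-2) − h(OW-7) = 262.44 − 249.12 = 13.32 ft.
Hydraulic gradient: i = |Δh| / L = 13.32 / 3494 = 0.00381.
Flow is from higher to lower head: from OW-2 toward OW-7, i.e. toward the south-west.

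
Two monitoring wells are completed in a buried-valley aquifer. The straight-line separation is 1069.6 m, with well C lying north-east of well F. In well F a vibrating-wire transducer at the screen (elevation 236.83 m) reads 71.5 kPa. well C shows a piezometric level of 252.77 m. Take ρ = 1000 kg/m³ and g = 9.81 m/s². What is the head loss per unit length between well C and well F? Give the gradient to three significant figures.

i ≈ 0.00809 m/m

Pressure head at well F: ψ = P/(ρg) = 71.5×1000 / (1000 × 9.81) = 7.29 m.
Total head at well F: h = z + ψ = 236.83 + 7.29 = 244.12 m.
Total head at well C: h = 252.77 m (water level in the piezometer is the total head).
Head difference: h(well F) − h(well C) = 244.12 − 252.77 = -8.65 m.
Hydraulic gradient: i = |Δh| / L = 8.65 / 1069.6 = 0.00809.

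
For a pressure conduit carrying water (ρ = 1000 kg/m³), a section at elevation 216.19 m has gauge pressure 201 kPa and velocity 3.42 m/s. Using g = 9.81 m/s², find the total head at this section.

h ≈ 237.28 m

Pressure head ψ = P/(ρg) = 201×1000 / (1000 × 9.81) = 20.49 m.
Velocity head = v²/(2g) = 3.42² / (2 × 9.81) = 0.596 m.
h = z + ψ + v²/(2g) = 216.19 + 20.49 + 0.596 = 237.28 m.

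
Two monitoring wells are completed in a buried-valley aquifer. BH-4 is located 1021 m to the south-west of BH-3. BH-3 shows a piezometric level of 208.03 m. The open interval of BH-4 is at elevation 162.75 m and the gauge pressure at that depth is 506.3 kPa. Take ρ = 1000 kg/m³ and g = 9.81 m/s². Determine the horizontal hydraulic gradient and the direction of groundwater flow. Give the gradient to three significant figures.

Total head at BH-3: h = 208.03 m (water level in the piezometer is the total head).
Pressure head at BH-4: ψ = P/(ρg) = 506.3×1000 / (1000 × 9.81) = 51.61 m.
Total head at BH-4: h = z + ψ = 162.75 + 51.61 = 214.36 m.
Head difference: h(BH-3) − h(BH-4) = 208.03 − 214.36 = -6.33 m.
Hydraulic gradient: i = |Δh| / L = 6.33 / 1021 = 0.00620.
Flow is from higher to lower head: from BH-4 toward BH-3, i.e. toward the north-east.

i ≈ 0.00620; groundwater flows toward the north-east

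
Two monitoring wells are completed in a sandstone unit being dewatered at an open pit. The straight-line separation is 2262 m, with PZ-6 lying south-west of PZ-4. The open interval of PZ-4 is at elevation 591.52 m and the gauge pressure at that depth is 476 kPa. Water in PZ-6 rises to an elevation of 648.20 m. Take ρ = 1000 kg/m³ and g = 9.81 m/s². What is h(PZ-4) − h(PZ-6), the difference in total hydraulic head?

Δh ≈ -8.16 m

Pressure head at PZ-4: ψ = P/(ρg) = 476×1000 / (1000 × 9.81) = 48.52 m.
Total head at PZ-4: h = z + ψ = 591.52 + 48.52 = 640.04 m.
Total head at PZ-6: h = 648.20 m (water level in the piezometer is the total head).
Head difference: h(PZ-4) − h(PZ-6) = 640.04 − 648.20 = -8.16 m.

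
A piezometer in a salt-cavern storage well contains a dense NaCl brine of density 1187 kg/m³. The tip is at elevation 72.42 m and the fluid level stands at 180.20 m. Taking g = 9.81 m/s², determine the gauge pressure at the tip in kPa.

P ≈ 1260 kPa

Pressure head ψ = h − z = 180.20 − 72.42 = 107.78 m.
P = ρgψ = 1187 × 9.81 × 107.78 = 1255041 Pa ≈ 1260 kPa.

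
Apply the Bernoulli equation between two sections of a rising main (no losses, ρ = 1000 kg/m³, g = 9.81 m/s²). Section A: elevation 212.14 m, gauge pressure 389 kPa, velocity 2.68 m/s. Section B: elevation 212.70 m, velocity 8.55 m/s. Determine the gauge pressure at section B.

Pressure head at A: ψ₁ = P₁/(ρg) = 389×1000 / (1000 × 9.81) = 39.65 m.
Velocity heads: v₁²/2g = 2.68²/19.62 = 0.366 m; v₂²/2g = 8.55²/19.62 = 3.726 m.
Total head H = z₁ + ψ₁ + v₁²/2g = 212.14 + 39.65 + 0.366 = 252.16 m.
ψ₂ = H − z₂ − v₂²/2g = 252.16 − 212.70 − 3.726 = 35.73 m.
P₂ = ρgψ₂ = 1000 × 9.81 × 35.73 ≈ 351 kPa.

P₂ ≈ 351 kPa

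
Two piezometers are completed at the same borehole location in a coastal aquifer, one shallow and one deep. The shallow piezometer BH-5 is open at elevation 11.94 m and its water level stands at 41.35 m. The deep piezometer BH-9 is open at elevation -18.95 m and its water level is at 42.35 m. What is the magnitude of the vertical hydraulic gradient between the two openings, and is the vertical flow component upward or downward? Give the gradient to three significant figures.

Total head at BH-5: h = 41.35 m (water level in the standpipe).
Total head at BH-9: h = 42.35 m.
Δh = h(BH-5) − h(BH-9) = 41.35 − 42.35 = -1.00 m.
Vertical separation Δz = 11.94 − (-18.95) = 30.89 m.
|i_v| = |Δh| / Δz = 1.00 / 30.89 = 0.0324.
Head is higher in the deep piezometer, so vertical flow is upward (discharge condition).

|i_v| ≈ 0.0324; vertical flow is upward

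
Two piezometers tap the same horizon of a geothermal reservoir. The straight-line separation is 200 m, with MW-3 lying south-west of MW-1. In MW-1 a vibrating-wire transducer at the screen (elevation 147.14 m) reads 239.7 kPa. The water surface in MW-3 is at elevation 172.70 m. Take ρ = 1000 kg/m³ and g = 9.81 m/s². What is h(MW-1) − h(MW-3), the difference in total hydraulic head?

Pressure head at MW-1: ψ = P/(ρg) = 239.7×1000 / (1000 × 9.81) = 24.43 m.
Total head at MW-1: h = z + ψ = 147.14 + 24.43 = 171.57 m.
Total head at MW-3: h = 172.70 m (water level in the piezometer is the total head).
Head difference: h(MW-1) − h(MW-3) = 171.57 − 172.70 = -1.13 m.

Δh ≈ -1.13 m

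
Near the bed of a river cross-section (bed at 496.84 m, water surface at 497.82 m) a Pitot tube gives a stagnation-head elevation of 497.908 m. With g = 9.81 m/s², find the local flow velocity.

Near the bed, under hydrostatic conditions, the piezometric head (z + ψ) equals the free-surface elevation, 497.82 m.
Velocity head = total − piezometric = 497.908 − 497.82 = 0.088 m.
v = √(2g·h_v) = √(2 × 9.81 × 0.088) = 1.31 m/s.

v ≈ 1.31 m/s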